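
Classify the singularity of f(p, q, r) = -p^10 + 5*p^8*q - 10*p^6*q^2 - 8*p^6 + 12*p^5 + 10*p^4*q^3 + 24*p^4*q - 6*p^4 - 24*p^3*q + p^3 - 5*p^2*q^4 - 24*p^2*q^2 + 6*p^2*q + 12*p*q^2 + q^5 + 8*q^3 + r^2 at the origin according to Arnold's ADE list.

The Hessian of f at 0 is [[0, 0, 0], [0, 0, 0], [0, 0, 2]] with rank 1, so corank 2. A Groebner basis of the Jacobian ideal J(f) in C{p,q,r} is {p^2/128 + p*q^3 - p*q^2/8 + p*q/32 - q^3/4 + q^2/32, q^4, p^3 - 3*p^2/4 - 3*p*q + 8*q^3 - 3*q^2, p^2*q + p^2/8 + 2*p*q^2 + p*q/2 + q^2/2, r}; counting standard monomials gives mu = 8. Corank 2; j^3 = (p + 2*q)^3 is a perfect cube, so E-series; the 5-jet and mu = 8 give E_8.

E_8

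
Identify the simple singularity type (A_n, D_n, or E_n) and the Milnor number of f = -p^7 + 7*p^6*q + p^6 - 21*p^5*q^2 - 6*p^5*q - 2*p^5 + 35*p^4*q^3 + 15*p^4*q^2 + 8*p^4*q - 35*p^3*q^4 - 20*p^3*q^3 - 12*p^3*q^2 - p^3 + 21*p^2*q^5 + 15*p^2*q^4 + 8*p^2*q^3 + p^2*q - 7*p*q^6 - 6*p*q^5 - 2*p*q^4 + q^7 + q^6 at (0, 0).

Type D_{7}, Milnor number mu = 7.

The Hessian of f at 0 has rank 0. Corank 2; j^3 = -p^2*(p - q) has shape L^2 M (L != M), so D-series; mu = 7 gives D_7.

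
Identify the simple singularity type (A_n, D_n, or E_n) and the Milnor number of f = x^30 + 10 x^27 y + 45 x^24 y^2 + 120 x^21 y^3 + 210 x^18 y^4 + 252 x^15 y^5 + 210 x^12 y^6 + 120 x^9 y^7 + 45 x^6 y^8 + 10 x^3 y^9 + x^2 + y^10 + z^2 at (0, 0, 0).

Type A_{9}, Milnor number mu = 9.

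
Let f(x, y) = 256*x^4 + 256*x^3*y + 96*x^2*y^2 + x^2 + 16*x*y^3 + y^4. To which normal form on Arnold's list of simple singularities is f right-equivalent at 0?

A_3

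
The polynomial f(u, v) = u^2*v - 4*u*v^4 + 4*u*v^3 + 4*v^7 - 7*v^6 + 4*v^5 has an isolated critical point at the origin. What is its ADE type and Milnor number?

The Hessian of f at 0 is [[0, 0], [0, 0]] with rank 0, so corank 2. A Groebner basis of the Jacobian ideal J(f) in C{u,v} is {-u*v/2 + v^4 - v^3, u^3, u^2*v + 2*u^2/7 - 4*u*v/7 - 8*v^3/7, u^2/7 + u*v^2 + 5*u*v/7 + 10*v^3/7}; counting standard monomials gives mu = 7. Corank 2; j^3 = u^2*v has shape L^2 M (L != M), so D-series; mu = 7 gives D_7.

Type D_7, Milnor number mu = 7.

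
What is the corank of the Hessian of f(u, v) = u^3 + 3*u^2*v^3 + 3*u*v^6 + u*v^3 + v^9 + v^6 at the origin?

The Hessian at 0 is [[0, 0], [0, 0]] of rank 0; hence corank 2.

2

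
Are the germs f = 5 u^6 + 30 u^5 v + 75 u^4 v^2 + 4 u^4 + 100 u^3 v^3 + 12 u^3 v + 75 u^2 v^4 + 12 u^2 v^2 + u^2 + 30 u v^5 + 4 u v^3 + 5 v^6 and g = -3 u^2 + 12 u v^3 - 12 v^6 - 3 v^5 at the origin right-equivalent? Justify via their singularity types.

No.

The Hessian of f at 0 is [[2, 0], [0, 0]] with rank 1, so corank 1. A Groebner basis of the Jacobian ideal J(f) in C{u,v} is {u*v^2, u/2 + v^3, u^2}; counting standard monomials gives mu = 5. Corank 1: A-series; mu = 5 gives A_5. The Hessian of g at 0 is [[-6, 0], [0, 0]] with rank 1, so corank 1. A Groebner basis of the Jacobian ideal J(g) in C{u,v} is {-u/2 + v^3, u^2, u*v}; counting standard monomials gives mu = 4. Corank 1: A-series; mu = 4 gives A_4. f is A_5 but g is A_4, hence not right-equivalent.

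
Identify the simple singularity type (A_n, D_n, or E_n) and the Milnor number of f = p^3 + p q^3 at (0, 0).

Type E7, Milnor number mu = 7.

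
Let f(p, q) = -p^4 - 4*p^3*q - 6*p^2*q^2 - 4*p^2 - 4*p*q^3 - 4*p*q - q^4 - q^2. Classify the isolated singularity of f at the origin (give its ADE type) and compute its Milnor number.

Type A_{3}, Milnor number mu = 3.

The Hessian of f at 0 has rank 1. Corank 1: A-series; mu = 3 gives A_3.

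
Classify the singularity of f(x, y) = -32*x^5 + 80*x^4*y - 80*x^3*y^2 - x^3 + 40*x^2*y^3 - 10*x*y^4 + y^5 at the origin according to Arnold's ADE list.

E_8

The Hessian of f at 0 is [[0, 0], [0, 0]] with rank 0, so corank 2. A Groebner basis of the Jacobian ideal J(f) in C{x,y} is {y^5, x*y^3 - y^4/8, x^2}; counting standard monomials gives mu = 8. Corank 2; j^3 = -x^3 is a perfect cube, so E-series; the 5-jet and mu = 8 give E_8.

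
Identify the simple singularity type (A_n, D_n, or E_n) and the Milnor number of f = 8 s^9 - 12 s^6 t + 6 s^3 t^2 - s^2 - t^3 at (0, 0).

Type A2, Milnor number mu = 2.

The Hessian of f at 0 has rank 1. Corank 1: A-series; mu = 2 gives A_2.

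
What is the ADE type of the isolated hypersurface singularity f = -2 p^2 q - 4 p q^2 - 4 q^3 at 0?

The Hessian of f at 0 has rank 0. Corank 2; j^3 = -2*q*(p^2 + 2*p*q + 2*q^2) splits into three distinct lines over C (the quadratic factor has nonzero discriminant), so D_4.

D4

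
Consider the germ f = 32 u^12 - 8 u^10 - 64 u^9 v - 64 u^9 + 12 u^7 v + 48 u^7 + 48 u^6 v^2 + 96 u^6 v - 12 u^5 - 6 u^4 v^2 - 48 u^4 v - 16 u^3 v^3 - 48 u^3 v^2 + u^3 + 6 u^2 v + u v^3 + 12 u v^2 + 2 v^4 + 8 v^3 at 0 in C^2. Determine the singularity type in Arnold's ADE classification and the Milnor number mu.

Type E7, Milnor number mu = 7.

The Hessian of f at 0 has rank 0. Corank 2; j^3 = (u + 2*v)^3 is a perfect cube, so E-series; the 4-jet and mu = 7 give E_7.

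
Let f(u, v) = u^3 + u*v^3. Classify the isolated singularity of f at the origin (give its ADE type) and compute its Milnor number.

The Hessian of f at 0 has rank 0. Corank 2; j^3 = u^3 is a perfect cube, so E-series; the 4-jet and mu = 7 give E_7.

Type E_{7}, Milnor number mu = 7.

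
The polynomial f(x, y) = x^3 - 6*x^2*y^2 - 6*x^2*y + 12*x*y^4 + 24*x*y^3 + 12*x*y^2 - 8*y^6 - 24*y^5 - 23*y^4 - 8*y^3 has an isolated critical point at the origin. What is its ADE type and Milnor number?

The Hessian of f at 0 is [[0, 0], [0, 0]] with rank 0, so corank 2. A Groebner basis of the Jacobian ideal J(f) in C{x,y} is {x^3 - 3*x^2 + 12*x*y - 12*y^2, x^2*y - x^2 + 4*x*y - 4*y^2, -x^2/4 + x*y^2 + x*y - y^2, y^3}; counting standard monomials gives mu = 6. Corank 2; j^3 = (x - 2*y)^3 is a perfect cube, so E-series; the 4-jet and mu = 6 give E_6.

Type E6, Milnor number mu = 6.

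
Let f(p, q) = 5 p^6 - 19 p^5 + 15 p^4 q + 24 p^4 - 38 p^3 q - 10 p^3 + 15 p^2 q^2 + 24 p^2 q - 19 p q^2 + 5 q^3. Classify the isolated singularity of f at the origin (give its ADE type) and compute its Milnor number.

The Hessian of f at 0 has rank 0. Corank 2; j^3 = -(p - q)*(10*p^2 - 14*p*q + 5*q^2) splits into three distinct lines over C (the quadratic factor has nonzero discriminant), so D_4.

Type D_4, Milnor number mu = 4.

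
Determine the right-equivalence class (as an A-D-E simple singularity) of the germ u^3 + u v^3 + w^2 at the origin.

The Hessian of f at 0 has rank 1. Corank 2; j^3 = u^3 is a perfect cube, so E-series; the 4-jet and mu = 7 give E_7.

E_7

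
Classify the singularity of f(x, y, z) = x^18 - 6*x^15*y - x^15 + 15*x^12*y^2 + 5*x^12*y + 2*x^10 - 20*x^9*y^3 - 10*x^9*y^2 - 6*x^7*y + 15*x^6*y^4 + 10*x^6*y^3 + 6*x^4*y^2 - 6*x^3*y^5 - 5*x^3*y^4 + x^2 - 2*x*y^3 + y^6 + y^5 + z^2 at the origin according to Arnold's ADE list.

A4

The Hessian of f at 0 is [[2, 0, 0], [0, 0, 0], [0, 0, 2]] with rank 2, so corank 1. A Groebner basis of the Jacobian ideal J(f) in C{x,y,z} is {-x + y^3, x^2, x*y, z}; counting standard monomials gives mu = 4. Corank 1: A-series; mu = 4 gives A_4.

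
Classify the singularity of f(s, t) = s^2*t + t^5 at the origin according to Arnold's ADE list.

D_{6}

The Hessian of f at 0 has rank 0. Corank 2; j^3 = s^2*t has shape L^2 M (L != M), so D-series; mu = 6 gives D_6.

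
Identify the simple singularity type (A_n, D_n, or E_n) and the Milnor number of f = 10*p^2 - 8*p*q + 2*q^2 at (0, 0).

Type A_{1}, Milnor number mu = 1.

The Hessian of f at 0 is [[20, -8], [-8, 4]] with rank 2, so corank 0. A Groebner basis of the Jacobian ideal J(f) in C{p,q} is {p, q}; counting standard monomials gives mu = 1. Corank 0: nondegenerate Morse point, so A_1.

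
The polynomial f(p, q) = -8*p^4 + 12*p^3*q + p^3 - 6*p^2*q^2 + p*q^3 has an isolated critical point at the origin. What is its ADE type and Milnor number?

Type E_{7}, Milnor number mu = 7.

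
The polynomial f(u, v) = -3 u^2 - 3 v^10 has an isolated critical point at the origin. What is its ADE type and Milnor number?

The Hessian of f at 0 has rank 1. Corank 1: A-series; mu = 9 gives A_9.

Type A9, Milnor number mu = 9.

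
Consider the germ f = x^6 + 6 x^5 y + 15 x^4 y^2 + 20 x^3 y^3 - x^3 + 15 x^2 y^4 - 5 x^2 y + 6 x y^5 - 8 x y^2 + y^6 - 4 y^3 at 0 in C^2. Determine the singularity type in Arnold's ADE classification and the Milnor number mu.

Type D_{7}, Milnor number mu = 7.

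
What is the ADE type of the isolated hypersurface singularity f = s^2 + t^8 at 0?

The Hessian of f at 0 has rank 1. Corank 1: A-series; mu = 7 gives A_7.

A_{7}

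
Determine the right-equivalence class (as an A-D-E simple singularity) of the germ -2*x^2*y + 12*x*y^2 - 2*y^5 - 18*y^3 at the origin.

D_{6}

The Hessian of f at 0 is [[0, 0], [0, 0]] with rank 0, so corank 2. A Groebner basis of the Jacobian ideal J(f) in C{x,y} is {x^2/5 + y^4 - 9*y^2/5, x^3 - 27*y^3, x*y - 3*y^2}; counting standard monomials gives mu = 6. Corank 2; j^3 = -2*y*(x - 3*y)^2 has shape L^2 M (L != M), so D-series; mu = 6 gives D_6.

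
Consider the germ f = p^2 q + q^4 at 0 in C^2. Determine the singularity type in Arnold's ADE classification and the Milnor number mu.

Type D5, Milnor number mu = 5.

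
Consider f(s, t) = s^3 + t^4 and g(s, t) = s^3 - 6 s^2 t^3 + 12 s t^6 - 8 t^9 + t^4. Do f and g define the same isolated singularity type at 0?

The Hessian of f at 0 has rank 0. Corank 2; j^3 = s^3 is a perfect cube, so E-series; the 4-jet and mu = 6 give E_6. The Hessian of g at 0 has rank 0. Corank 2; j^3 = s^3 is a perfect cube, so E-series; the 4-jet and mu = 6 give E_6. Both have type E_6, hence right-equivalent.

Yes.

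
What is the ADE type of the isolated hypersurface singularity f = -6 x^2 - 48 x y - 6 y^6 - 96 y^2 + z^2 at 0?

The Hessian of f at 0 is [[-12, -48, 0], [-48, -192, 0], [0, 0, 2]] with rank 2, so corank 1. A Groebner basis of the Jacobian ideal J(f) in C{x,y,z} is {y^5, x + 4*y, z}; counting standard monomials gives mu = 5. Corank 1: A-series; mu = 5 gives A_5.

A5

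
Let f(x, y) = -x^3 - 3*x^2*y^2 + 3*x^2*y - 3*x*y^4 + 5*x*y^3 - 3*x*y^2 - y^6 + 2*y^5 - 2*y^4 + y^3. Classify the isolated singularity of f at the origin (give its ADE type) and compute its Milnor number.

Type E_{7}, Milnor number mu = 7.

The Hessian of f at 0 has rank 0. Corank 2; j^3 = -(x - y)^3 is a perfect cube, so E-series; the 4-jet and mu = 7 give E_7.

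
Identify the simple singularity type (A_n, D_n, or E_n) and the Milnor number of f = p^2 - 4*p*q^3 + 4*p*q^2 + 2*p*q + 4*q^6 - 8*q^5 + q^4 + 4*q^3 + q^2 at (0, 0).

Type A_{3}, Milnor number mu = 3.

The Hessian of f at 0 has rank 1. Corank 1: A-series; mu = 3 gives A_3.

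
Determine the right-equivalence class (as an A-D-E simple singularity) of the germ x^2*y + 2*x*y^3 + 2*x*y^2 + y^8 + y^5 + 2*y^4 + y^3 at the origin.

D_{9}

The Hessian of f at 0 has rank 0. Corank 2; j^3 = y*(x + y)^2 has shape L^2 M (L != M), so D-series; mu = 9 gives D_9.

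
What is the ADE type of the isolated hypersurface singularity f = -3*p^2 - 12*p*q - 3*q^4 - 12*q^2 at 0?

The Hessian of f at 0 has rank 1. Corank 1: A-series; mu = 3 gives A_3.

A_{3}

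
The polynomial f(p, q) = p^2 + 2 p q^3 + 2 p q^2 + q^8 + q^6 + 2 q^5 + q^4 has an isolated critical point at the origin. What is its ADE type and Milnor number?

The Hessian of f at 0 is [[2, 0], [0, 0]] with rank 1, so corank 1. A Groebner basis of the Jacobian ideal J(f) in C{p,q} is {p^3 + p^2 + 2*p*q^2 - p*q + p + q^2, p^2*q - 2*p^2 - 3*p*q^2 + p*q - p - q^2, p + q^3 + q^2}; counting standard monomials gives mu = 7. Corank 1: A-series; mu = 7 gives A_7.

Type A_{7}, Milnor number mu = 7.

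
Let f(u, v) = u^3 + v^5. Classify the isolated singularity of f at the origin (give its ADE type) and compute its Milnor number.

Type E_{8}, Milnor number mu = 8.

The Hessian of f at 0 has rank 0. Corank 2; j^3 = u^3 is a perfect cube, so E-series; the 5-jet and mu = 8 give E_8.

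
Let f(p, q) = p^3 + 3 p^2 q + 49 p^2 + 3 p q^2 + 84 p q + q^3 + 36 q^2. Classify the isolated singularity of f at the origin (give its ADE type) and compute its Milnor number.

Type A_{2}, Milnor number mu = 2.

The Hessian of f at 0 is [[98, 84], [84, 72]] with rank 1, so corank 1. A Groebner basis of the Jacobian ideal J(f) in C{p,q} is {q^2, p + 6*q/7}; counting standard monomials gives mu = 2. Corank 1: A-series; mu = 2 gives A_2.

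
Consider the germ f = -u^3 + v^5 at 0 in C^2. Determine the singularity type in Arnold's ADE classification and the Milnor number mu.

The Hessian of f at 0 is [[0, 0], [0, 0]] with rank 0, so corank 2. A Groebner basis of the Jacobian ideal J(f) in C{u,v} is {v^4, u^2}; counting standard monomials gives mu = 8. Corank 2; j^3 = -u^3 is a perfect cube, so E-series; the 5-jet and mu = 8 give E_8.

Type E_{8}, Milnor number mu = 8.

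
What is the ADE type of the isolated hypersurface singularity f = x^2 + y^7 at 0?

A_{6}

The Hessian of f at 0 is [[2, 0], [0, 0]] with rank 1, so corank 1. A Groebner basis of the Jacobian ideal J(f) in C{x,y} is {y^6, x}; counting standard monomials gives mu = 6. Corank 1: A-series; mu = 6 gives A_6.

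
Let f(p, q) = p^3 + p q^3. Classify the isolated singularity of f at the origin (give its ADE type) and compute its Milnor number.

The Hessian of f at 0 has rank 0. Corank 2; j^3 = p^3 is a perfect cube, so E-series; the 4-jet and mu = 7 give E_7.

Type E_{7}, Milnor number mu = 7.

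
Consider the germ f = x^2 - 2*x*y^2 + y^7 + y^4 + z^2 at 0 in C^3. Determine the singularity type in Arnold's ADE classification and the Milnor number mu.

Type A_{6}, Milnor number mu = 6.

The Hessian of f at 0 has rank 2. Corank 1: A-series; mu = 6 gives A_6.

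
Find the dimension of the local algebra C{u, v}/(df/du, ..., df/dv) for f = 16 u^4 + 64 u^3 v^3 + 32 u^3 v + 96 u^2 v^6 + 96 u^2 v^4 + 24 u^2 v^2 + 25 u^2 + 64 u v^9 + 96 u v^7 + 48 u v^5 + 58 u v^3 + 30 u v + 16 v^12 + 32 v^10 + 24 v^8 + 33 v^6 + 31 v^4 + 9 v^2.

The Hessian of f at 0 has rank 1. Corank 1: A-series; mu = 3 gives A_3.

3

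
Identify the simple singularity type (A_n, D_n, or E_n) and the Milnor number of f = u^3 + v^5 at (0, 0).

The Hessian of f at 0 has rank 0. Corank 2; j^3 = u^3 is a perfect cube, so E-series; the 5-jet and mu = 8 give E_8.

Type E_8, Milnor number mu = 8.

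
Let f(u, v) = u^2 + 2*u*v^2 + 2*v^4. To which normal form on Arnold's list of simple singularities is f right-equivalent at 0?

A3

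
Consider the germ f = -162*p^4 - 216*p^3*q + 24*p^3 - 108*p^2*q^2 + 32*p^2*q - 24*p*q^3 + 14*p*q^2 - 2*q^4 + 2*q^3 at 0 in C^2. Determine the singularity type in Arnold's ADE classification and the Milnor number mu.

The Hessian of f at 0 has rank 0. Corank 2; j^3 = 2*(2*p + q)^2*(3*p + q) has shape L^2 M (L != M), so D-series; mu = 5 gives D_5.

Type D_{5}, Milnor number mu = 5.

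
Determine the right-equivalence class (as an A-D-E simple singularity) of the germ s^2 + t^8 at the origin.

A7

The Hessian of f at 0 has rank 1. Corank 1: A-series; mu = 7 gives A_7.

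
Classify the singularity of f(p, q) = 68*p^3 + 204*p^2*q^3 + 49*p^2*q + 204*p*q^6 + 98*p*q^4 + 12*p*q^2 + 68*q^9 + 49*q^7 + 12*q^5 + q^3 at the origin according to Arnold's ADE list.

D4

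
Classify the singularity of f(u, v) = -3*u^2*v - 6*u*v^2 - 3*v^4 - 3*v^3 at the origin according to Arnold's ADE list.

D_{5}

The Hessian of f at 0 has rank 0. Corank 2; j^3 = -3*v*(u + v)^2 has shape L^2 M (L != M), so D-series; mu = 5 gives D_5.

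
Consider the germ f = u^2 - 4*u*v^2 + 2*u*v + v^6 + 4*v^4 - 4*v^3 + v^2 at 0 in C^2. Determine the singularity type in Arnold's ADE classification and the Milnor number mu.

Type A5, Milnor number mu = 5.

The Hessian of f at 0 has rank 1. Corank 1: A-series; mu = 5 gives A_5.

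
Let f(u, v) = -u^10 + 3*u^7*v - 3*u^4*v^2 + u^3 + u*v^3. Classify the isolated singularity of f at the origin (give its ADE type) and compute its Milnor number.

Type E7, Milnor number mu = 7.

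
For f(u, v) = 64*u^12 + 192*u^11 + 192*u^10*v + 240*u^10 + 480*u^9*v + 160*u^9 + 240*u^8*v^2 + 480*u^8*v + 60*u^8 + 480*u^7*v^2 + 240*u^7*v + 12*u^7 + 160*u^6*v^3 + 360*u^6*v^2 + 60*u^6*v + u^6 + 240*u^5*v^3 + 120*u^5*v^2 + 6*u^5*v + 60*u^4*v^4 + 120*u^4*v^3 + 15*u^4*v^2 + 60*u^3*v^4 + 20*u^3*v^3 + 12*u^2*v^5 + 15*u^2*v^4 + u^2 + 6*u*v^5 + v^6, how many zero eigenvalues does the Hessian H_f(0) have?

1

Hessian at 0 has rank 1.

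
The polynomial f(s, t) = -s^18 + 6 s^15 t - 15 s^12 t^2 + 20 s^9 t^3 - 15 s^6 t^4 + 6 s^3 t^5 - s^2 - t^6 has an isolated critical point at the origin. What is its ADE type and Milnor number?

Type A5, Milnor number mu = 5.

The Hessian of f at 0 has rank 1. Corank 1: A-series; mu = 5 gives A_5.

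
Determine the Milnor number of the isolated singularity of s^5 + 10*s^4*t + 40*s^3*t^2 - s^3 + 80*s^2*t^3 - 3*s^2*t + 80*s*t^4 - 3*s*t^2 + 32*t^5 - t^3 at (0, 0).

The Hessian of f at 0 is [[0, 0], [0, 0]] with rank 0, so corank 2. A Groebner basis of the Jacobian ideal J(f) in C{s,t} is {t^5, s*t^3 + 5*t^4/4, s^2 + 2*s*t + t^2}; counting standard monomials gives mu = 8. Corank 2; j^3 = -(s + t)^3 is a perfect cube, so E-series; the 5-jet and mu = 8 give E_8.

8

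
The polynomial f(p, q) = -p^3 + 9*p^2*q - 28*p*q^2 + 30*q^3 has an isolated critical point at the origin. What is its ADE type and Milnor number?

Type D_{4}, Milnor number mu = 4.

The Hessian of f at 0 has rank 0. Corank 2; j^3 = -(p - 3*q)*(p^2 - 6*p*q + 10*q^2) splits into three distinct lines over C (the quadratic factor has nonzero discriminant), so D_4.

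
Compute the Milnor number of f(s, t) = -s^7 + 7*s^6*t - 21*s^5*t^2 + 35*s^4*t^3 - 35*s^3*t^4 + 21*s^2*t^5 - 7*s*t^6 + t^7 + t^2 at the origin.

6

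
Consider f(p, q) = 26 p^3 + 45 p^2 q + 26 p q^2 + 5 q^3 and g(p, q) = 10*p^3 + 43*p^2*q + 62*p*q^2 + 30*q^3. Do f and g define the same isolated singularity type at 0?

The Hessian of f at 0 is [[0, 0], [0, 0]] with rank 0, so corank 2. A Groebner basis of the Jacobian ideal J(f) in C{p,q} is {q^3, p^2 + q^2/3, p*q}; counting standard monomials gives mu = 4. Corank 2; j^3 = (2*p + q)*(13*p^2 + 16*p*q + 5*q^2) splits into three distinct lines over C (the quadratic factor has nonzero discriminant), so D_4. The Hessian of g at 0 is [[0, 0], [0, 0]] with rank 0, so corank 2. A Groebner basis of the Jacobian ideal J(g) in C{p,q} is {q^3, p^2 - 26*q^2/11, p*q + 17*q^2/11}; counting standard monomials gives mu = 4. Corank 2; j^3 = (2*p + 3*q)*(5*p^2 + 14*p*q + 10*q^2) splits into three distinct lines over C (the quadratic factor has nonzero discriminant), so D_4. Both have type D_4, hence right-equivalent.

Yes.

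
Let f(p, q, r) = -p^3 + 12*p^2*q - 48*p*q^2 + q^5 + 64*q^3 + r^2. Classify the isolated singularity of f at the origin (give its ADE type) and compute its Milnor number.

Type E8, Milnor number mu = 8.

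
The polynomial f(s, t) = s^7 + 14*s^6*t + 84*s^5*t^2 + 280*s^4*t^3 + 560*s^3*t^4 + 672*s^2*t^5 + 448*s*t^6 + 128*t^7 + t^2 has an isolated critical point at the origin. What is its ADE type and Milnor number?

Type A_6, Milnor number mu = 6.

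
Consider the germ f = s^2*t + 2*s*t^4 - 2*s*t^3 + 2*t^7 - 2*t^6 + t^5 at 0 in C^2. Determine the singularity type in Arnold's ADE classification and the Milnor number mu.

Type D_{8}, Milnor number mu = 8.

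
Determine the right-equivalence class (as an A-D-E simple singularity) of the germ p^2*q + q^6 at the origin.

D_{7}

The Hessian of f at 0 is [[0, 0], [0, 0]] with rank 0, so corank 2. A Groebner basis of the Jacobian ideal J(f) in C{p,q} is {p^2/6 + q^5, p^3, p*q}; counting standard monomials gives mu = 7. Corank 2; j^3 = p^2*q has shape L^2 M (L != M), so D-series; mu = 7 gives D_7.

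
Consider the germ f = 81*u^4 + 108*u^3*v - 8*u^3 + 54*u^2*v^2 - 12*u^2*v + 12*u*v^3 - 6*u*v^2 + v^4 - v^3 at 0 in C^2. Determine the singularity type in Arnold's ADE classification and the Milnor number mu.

The Hessian of f at 0 is [[0, 0], [0, 0]] with rank 0, so corank 2. A Groebner basis of the Jacobian ideal J(f) in C{u,v} is {v^4, u*v^2 + 4*v^3/9, u^2 + u*v + v^2/4}; counting standard monomials gives mu = 6. Corank 2; j^3 = -(2*u + v)^3 is a perfect cube, so E-series; the 4-jet and mu = 6 give E_6.

Type E6, Milnor number mu = 6.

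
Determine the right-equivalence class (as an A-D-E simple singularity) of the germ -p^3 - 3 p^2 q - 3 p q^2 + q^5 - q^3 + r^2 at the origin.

E_{8}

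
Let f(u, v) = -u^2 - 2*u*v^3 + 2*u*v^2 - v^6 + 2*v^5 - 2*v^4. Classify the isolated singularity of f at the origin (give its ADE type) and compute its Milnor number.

Type A_3, Milnor number mu = 3.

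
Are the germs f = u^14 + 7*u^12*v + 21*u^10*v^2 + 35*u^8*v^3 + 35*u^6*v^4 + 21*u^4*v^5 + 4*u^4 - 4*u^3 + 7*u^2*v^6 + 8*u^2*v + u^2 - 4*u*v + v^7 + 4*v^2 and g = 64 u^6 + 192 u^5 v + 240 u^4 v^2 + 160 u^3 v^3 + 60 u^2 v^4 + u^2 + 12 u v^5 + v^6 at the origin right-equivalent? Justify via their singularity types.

The Hessian of f at 0 is [[2, -4], [-4, 8]] with rank 1, so corank 1. A Groebner basis of the Jacobian ideal J(f) in C{u,v} is {-7*u*v/48 + 5*u/384 + v^4 + v^3/3 + 3*v^2/16 - 5*v/192, u*v^2 - u*v/3 + u/48 - 2*v^3/3 + v^2/2 - v/24, u^2 - u/2 + v}; counting standard monomials gives mu = 6. Corank 1: A-series; mu = 6 gives A_6. The Hessian of g at 0 is [[2, 0], [0, 0]] with rank 1, so corank 1. A Groebner basis of the Jacobian ideal J(g) in C{u,v} is {v^5, u}; counting standard monomials gives mu = 5. Corank 1: A-series; mu = 5 gives A_5. f is A_6 but g is A_5, hence not right-equivalent.

No.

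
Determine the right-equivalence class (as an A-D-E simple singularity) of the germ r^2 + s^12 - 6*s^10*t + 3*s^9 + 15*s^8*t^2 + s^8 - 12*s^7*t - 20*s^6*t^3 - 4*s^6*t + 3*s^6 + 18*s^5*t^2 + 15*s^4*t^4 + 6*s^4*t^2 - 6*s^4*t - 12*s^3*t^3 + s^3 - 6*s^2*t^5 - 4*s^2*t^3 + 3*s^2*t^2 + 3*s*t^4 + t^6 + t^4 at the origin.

The Hessian of f at 0 is [[0, 0, 0], [0, 0, 0], [0, 0, 2]] with rank 1, so corank 2. A Groebner basis of the Jacobian ideal J(f) in C{s,t,r} is {s^3, s^2*t, s^2/2 + s*t^2, t^3, r}; counting standard monomials gives mu = 6. Corank 2; j^3 = s^3 is a perfect cube, so E-series; the 4-jet and mu = 6 give E_6.

E6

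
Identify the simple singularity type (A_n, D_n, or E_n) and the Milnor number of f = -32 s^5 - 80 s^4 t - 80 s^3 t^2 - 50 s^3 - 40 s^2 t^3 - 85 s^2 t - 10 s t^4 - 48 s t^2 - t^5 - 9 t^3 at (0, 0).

Type D_6, Milnor number mu = 6.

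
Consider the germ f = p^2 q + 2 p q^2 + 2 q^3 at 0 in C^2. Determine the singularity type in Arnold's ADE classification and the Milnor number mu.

Type D4, Milnor number mu = 4.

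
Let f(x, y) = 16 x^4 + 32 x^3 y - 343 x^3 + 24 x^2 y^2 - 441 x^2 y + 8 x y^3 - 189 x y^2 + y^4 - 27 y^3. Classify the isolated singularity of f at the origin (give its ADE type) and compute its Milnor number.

Type E_6, Milnor number mu = 6.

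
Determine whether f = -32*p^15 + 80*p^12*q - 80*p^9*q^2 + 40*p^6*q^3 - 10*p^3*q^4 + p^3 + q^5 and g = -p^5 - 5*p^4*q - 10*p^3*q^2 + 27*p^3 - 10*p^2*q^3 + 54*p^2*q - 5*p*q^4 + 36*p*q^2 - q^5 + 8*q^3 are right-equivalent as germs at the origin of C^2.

Yes.

The Hessian of f at 0 has rank 0. Corank 2; j^3 = p^3 is a perfect cube, so E-series; the 5-jet and mu = 8 give E_8. The Hessian of g at 0 has rank 0. Corank 2; j^3 = (3*p + 2*q)^3 is a perfect cube, so E-series; the 5-jet and mu = 8 give E_8. Both have type E_8, hence right-equivalent.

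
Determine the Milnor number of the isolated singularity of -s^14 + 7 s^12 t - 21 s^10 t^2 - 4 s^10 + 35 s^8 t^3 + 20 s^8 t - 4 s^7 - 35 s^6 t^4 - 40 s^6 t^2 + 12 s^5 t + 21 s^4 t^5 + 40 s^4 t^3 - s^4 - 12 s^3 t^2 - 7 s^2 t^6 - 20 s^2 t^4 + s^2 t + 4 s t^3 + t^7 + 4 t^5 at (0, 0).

8

The Hessian of f at 0 has rank 0. Corank 2; j^3 = s^2*t has shape L^2 M (L != M), so D-series; mu = 8 gives D_8.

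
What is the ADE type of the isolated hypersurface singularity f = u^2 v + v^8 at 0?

The Hessian of f at 0 is [[0, 0], [0, 0]] with rank 0, so corank 2. A Groebner basis of the Jacobian ideal J(f) in C{u,v} is {u^2/8 + v^7, u^3, u*v}; counting standard monomials gives mu = 9. Corank 2; j^3 = u^2*v has shape L^2 M (L != M), so D-series; mu = 9 gives D_9.

D9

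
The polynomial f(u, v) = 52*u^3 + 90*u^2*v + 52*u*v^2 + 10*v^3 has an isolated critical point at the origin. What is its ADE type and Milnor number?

The Hessian of f at 0 is [[0, 0], [0, 0]] with rank 0, so corank 2. A Groebner basis of the Jacobian ideal J(f) in C{u,v} is {v^3, u^2 + v^2/3, u*v}; counting standard monomials gives mu = 4. Corank 2; j^3 = 2*(2*u + v)*(13*u^2 + 16*u*v + 5*v^2) splits into three distinct lines over C (the quadratic factor has nonzero discriminant), so D_4.

Type D4, Milnor number mu = 4.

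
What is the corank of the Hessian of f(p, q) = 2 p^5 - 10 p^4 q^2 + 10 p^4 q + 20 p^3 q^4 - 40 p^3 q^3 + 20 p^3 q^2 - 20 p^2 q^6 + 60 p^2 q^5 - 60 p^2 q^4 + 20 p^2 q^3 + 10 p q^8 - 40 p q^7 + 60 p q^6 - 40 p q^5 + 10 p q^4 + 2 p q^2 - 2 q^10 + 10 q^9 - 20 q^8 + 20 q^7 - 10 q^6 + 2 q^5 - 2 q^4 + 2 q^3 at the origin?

2

Hessian at 0 has rank 0.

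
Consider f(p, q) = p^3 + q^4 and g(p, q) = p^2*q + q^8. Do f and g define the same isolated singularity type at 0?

No.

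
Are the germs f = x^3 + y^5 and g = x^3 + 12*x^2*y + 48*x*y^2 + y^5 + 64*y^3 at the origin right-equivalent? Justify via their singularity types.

Yes.

The Hessian of f at 0 has rank 0. Corank 2; j^3 = x^3 is a perfect cube, so E-series; the 5-jet and mu = 8 give E_8. The Hessian of g at 0 has rank 0. Corank 2; j^3 = (x + 4*y)^3 is a perfect cube, so E-series; the 5-jet and mu = 8 give E_8. Both have type E_8, hence right-equivalent.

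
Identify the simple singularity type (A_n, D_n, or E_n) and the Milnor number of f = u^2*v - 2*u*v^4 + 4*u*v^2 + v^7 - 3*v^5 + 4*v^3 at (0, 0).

Type D_{6}, Milnor number mu = 6.

The Hessian of f at 0 has rank 0. Corank 2; j^3 = v*(u + 2*v)^2 has shape L^2 M (L != M), so D-series; mu = 6 gives D_6.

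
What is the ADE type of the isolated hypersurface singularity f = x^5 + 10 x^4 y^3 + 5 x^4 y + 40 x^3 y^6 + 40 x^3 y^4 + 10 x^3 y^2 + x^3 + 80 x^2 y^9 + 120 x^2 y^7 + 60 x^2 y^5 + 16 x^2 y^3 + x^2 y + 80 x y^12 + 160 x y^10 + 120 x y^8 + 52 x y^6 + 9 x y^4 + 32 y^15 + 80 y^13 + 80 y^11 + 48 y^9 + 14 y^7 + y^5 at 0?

The Hessian of f at 0 has rank 0. Corank 2; j^3 = x^2*(x + y) has shape L^2 M (L != M), so D-series; mu = 6 gives D_6.

D_{6}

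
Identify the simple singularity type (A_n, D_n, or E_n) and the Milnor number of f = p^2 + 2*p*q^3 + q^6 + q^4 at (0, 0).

Type A3, Milnor number mu = 3.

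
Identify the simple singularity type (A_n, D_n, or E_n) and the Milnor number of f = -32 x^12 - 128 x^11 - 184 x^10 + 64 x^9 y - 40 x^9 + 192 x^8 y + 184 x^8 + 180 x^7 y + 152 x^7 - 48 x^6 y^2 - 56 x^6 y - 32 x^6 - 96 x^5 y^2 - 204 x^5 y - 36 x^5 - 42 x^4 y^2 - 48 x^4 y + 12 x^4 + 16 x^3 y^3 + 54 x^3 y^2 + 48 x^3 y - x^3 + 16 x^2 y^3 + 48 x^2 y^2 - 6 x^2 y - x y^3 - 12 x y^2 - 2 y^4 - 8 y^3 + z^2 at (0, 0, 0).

Type E_{7}, Milnor number mu = 7.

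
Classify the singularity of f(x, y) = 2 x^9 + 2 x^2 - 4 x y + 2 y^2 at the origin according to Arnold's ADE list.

A_8

The Hessian of f at 0 is [[4, -4], [-4, 4]] with rank 1, so corank 1. A Groebner basis of the Jacobian ideal J(f) in C{x,y} is {y^8, x - y}; counting standard monomials gives mu = 8. Corank 1: A-series; mu = 8 gives A_8.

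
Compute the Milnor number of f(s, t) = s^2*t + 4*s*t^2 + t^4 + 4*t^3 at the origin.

5

The Hessian of f at 0 is [[0, 0], [0, 0]] with rank 0, so corank 2. A Groebner basis of the Jacobian ideal J(f) in C{s,t} is {s^3 - 2*s^2 + 8*t^2, s^2/4 + t^3 - t^2, s*t + 2*t^2}; counting standard monomials gives mu = 5. Corank 2; j^3 = t*(s + 2*t)^2 has shape L^2 M (L != M), so D-series; mu = 5 gives D_5.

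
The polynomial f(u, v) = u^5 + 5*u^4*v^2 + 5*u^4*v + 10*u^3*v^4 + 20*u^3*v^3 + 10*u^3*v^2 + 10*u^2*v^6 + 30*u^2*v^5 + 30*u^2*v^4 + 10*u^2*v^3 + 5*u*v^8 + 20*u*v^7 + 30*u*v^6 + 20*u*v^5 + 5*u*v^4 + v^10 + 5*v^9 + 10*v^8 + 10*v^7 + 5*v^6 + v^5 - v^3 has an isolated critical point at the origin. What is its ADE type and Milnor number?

Type E8, Milnor number mu = 8.

The Hessian of f at 0 is [[0, 0], [0, 0]] with rank 0, so corank 2. A Groebner basis of the Jacobian ideal J(f) in C{u,v} is {u^4 + 4*u^3*v, v^2}; counting standard monomials gives mu = 8. Corank 2; j^3 = -v^3 is a perfect cube, so E-series; the 5-jet and mu = 8 give E_8.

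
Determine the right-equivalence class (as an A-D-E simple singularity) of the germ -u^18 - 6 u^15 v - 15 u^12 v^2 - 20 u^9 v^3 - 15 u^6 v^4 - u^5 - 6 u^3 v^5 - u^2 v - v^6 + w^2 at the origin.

D7

The Hessian of f at 0 has rank 1. Corank 2; j^3 = -u^2*v has shape L^2 M (L != M), so D-series; mu = 7 gives D_7.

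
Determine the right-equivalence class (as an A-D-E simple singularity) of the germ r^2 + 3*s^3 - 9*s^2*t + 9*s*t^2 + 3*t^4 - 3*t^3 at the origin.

The Hessian of f at 0 has rank 1. Corank 2; j^3 = 3*(s - t)^3 is a perfect cube, so E-series; the 4-jet and mu = 6 give E_6.

E6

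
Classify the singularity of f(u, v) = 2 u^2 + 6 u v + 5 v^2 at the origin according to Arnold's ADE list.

A_1

The Hessian of f at 0 is [[4, 6], [6, 10]] with rank 2, so corank 0. A Groebner basis of the Jacobian ideal J(f) in C{u,v} is {u, v}; counting standard monomials gives mu = 1. Corank 0: nondegenerate Morse point, so A_1.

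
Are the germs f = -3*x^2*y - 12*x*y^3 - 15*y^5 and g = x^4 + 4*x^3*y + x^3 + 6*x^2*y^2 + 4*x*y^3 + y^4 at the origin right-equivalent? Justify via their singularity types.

No.

The Hessian of f at 0 is [[0, 0], [0, 0]] with rank 0, so corank 2. A Groebner basis of the Jacobian ideal J(f) in C{x,y} is {x^3, x^2*y, -2*x^2 + x*y^2, x*y/2 + y^3}; counting standard monomials gives mu = 6. Corank 2; j^3 = -3*x^2*y has shape L^2 M (L != M), so D-series; mu = 6 gives D_6. The Hessian of g at 0 is [[0, 0], [0, 0]] with rank 0, so corank 2. A Groebner basis of the Jacobian ideal J(g) in C{x,y} is {y^4, x*y^2 + y^3/3, x^2}; counting standard monomials gives mu = 6. Corank 2; j^3 = x^3 is a perfect cube, so E-series; the 4-jet and mu = 6 give E_6. f is D_6 but g is E_6, hence not right-equivalent.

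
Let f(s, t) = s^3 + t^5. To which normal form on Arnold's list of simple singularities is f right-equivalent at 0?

E_{8}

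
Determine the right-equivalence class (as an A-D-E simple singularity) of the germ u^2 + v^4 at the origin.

A_{3}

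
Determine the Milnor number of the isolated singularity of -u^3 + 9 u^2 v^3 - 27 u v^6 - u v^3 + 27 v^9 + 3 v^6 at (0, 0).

7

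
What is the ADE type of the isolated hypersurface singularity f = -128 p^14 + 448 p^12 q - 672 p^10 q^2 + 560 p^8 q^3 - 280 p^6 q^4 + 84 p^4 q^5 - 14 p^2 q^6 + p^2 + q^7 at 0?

The Hessian of f at 0 has rank 1. Corank 1: A-series; mu = 6 gives A_6.

A6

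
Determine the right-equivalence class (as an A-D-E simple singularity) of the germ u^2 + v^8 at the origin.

A_{7}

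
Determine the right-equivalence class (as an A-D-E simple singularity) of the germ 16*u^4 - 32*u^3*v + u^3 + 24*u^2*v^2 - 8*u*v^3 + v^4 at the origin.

E6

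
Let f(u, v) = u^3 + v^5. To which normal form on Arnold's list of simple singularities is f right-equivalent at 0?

E8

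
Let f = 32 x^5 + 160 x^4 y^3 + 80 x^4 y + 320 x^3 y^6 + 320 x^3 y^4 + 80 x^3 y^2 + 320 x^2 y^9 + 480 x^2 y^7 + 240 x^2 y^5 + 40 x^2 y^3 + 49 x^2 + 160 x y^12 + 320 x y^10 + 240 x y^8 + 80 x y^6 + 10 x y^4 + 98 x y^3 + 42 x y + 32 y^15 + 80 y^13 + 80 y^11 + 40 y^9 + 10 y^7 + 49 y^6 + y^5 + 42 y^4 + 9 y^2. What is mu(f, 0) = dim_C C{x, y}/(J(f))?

The Hessian of f at 0 is [[98, 42], [42, 18]] with rank 1, so corank 1. A Groebner basis of the Jacobian ideal J(f) in C{x,y} is {x + y^3 + 3*y/7, x^2 - 9*y^2/49, x*y + 3*y^2/7}; counting standard monomials gives mu = 4. Corank 1: A-series; mu = 4 gives A_4.

4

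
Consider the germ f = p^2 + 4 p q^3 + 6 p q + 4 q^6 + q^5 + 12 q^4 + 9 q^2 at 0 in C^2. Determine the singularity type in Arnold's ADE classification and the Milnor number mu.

Type A4, Milnor number mu = 4.

The Hessian of f at 0 is [[2, 6], [6, 18]] with rank 1, so corank 1. A Groebner basis of the Jacobian ideal J(f) in C{p,q} is {p/2 + q^3 + 3*q/2, p^2 - 9*q^2, p*q + 3*q^2}; counting standard monomials gives mu = 4. Corank 1: A-series; mu = 4 gives A_4.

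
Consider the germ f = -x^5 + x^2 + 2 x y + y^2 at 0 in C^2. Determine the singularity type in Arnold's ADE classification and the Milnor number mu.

The Hessian of f at 0 is [[2, 2], [2, 2]] with rank 1, so corank 1. A Groebner basis of the Jacobian ideal J(f) in C{x,y} is {y^4, x + y}; counting standard monomials gives mu = 4. Corank 1: A-series; mu = 4 gives A_4.

Type A_4, Milnor number mu = 4.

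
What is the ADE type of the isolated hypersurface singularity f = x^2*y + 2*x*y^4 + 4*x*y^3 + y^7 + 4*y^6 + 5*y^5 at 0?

The Hessian of f at 0 is [[0, 0], [0, 0]] with rank 0, so corank 2. A Groebner basis of the Jacobian ideal J(f) in C{x,y} is {x^3, x^2*y, -2*x^2 + x*y^2, -x^2/2 + x*y/2 + y^3}; counting standard monomials gives mu = 6. Corank 2; j^3 = x^2*y has shape L^2 M (L != M), so D-series; mu = 6 gives D_6.

D_{6}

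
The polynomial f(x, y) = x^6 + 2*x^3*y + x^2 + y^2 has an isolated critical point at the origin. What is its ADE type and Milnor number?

The Hessian of f at 0 has rank 2. Corank 0: nondegenerate Morse point, so A_1.

Type A1, Milnor number mu = 1.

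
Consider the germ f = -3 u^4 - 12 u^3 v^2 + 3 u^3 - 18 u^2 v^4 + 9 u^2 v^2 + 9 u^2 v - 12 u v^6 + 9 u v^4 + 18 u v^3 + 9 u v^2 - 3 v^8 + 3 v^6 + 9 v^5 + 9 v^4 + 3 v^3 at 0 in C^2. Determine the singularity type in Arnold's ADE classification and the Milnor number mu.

Type E6, Milnor number mu = 6.

The Hessian of f at 0 has rank 0. Corank 2; j^3 = 3*(u + v)^3 is a perfect cube, so E-series; the 4-jet and mu = 6 give E_6.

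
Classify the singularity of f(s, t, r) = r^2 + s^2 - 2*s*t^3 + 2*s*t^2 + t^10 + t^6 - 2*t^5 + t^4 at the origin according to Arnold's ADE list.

A9

The Hessian of f at 0 has rank 2. Corank 1: A-series; mu = 9 gives A_9.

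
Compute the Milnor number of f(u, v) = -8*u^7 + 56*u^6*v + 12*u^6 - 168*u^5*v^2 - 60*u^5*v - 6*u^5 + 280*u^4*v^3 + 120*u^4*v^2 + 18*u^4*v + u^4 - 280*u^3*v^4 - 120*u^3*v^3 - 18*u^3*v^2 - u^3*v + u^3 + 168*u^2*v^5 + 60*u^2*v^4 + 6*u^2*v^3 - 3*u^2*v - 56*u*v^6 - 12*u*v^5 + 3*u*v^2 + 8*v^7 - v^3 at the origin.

7

The Hessian of f at 0 is [[0, 0], [0, 0]] with rank 0, so corank 2. A Groebner basis of the Jacobian ideal J(f) in C{u,v} is {3*u^2 - 6*u*v + v^4 + v^3 + 3*v^2, u^3 + 3*u^2 - 6*u*v + 3*v^2, u^2*v + 3*u^2 - 6*u*v + 3*v^2, 2*u^2 + u*v^2 - 4*u*v - v^3/3 + 2*v^2}; counting standard monomials gives mu = 7. Corank 2; j^3 = (u - v)^3 is a perfect cube, so E-series; the 4-jet and mu = 7 give E_7.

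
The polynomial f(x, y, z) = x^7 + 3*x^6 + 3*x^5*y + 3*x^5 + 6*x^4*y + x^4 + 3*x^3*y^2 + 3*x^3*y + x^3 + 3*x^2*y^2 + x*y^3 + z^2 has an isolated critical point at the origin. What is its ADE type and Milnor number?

Type E_7, Milnor number mu = 7.

The Hessian of f at 0 has rank 1. Corank 2; j^3 = x^3 is a perfect cube, so E-series; the 4-jet and mu = 7 give E_7.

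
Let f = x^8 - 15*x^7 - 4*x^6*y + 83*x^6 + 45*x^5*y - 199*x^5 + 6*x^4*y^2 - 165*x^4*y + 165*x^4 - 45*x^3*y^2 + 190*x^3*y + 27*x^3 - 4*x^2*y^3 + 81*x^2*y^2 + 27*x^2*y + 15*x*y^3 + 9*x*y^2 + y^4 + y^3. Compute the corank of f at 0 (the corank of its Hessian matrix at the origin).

Hessian at 0 has rank 0.

2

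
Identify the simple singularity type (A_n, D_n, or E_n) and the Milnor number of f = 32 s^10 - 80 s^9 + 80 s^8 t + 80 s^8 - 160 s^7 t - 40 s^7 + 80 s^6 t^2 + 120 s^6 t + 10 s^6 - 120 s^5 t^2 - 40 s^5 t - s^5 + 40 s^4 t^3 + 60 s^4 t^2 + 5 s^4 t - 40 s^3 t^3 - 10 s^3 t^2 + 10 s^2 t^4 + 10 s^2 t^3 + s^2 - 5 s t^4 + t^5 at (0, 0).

Type A4, Milnor number mu = 4.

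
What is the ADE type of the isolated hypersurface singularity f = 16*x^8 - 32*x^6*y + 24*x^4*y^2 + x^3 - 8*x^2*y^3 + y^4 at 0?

E_{6}

The Hessian of f at 0 is [[0, 0], [0, 0]] with rank 0, so corank 2. A Groebner basis of the Jacobian ideal J(f) in C{x,y} is {y^3, x^2}; counting standard monomials gives mu = 6. Corank 2; j^3 = x^3 is a perfect cube, so E-series; the 4-jet and mu = 6 give E_6.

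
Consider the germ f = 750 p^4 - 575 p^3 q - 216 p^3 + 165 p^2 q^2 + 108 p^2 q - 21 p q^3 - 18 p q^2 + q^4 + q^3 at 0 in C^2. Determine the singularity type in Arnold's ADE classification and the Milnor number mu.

Type E_7, Milnor number mu = 7.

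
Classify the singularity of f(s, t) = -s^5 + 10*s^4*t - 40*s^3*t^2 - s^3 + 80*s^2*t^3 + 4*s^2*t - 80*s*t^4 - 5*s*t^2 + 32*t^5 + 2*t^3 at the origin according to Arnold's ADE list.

D_{6}

The Hessian of f at 0 has rank 0. Corank 2; j^3 = -(s - 2*t)*(s - t)^2 has shape L^2 M (L != M), so D-series; mu = 6 gives D_6.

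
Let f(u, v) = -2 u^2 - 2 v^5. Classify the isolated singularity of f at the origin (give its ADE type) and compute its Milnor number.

The Hessian of f at 0 has rank 1. Corank 1: A-series; mu = 4 gives A_4.

Type A4, Milnor number mu = 4.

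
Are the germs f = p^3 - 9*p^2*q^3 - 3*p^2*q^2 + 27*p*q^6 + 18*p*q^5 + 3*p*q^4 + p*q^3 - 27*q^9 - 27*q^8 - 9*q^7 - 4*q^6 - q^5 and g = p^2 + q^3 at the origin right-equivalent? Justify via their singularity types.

No.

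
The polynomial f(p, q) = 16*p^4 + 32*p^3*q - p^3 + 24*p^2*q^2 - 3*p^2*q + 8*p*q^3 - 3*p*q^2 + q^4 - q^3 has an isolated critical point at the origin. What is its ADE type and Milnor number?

Type E_{6}, Milnor number mu = 6.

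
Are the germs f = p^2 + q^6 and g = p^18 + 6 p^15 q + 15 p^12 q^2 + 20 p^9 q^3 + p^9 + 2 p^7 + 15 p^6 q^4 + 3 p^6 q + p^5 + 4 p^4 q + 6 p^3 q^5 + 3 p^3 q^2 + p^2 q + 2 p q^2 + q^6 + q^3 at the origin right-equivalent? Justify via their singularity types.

No.

The Hessian of f at 0 has rank 1. Corank 1: A-series; mu = 5 gives A_5. The Hessian of g at 0 has rank 0. Corank 2; j^3 = q*(p + q)^2 has shape L^2 M (L != M), so D-series; mu = 7 gives D_7. f is A_5 but g is D_7, hence not right-equivalent.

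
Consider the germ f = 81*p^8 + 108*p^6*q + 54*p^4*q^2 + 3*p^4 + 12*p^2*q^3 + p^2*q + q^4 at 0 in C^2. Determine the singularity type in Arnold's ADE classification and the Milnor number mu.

Type D5, Milnor number mu = 5.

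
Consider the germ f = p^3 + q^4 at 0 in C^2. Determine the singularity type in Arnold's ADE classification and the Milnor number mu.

Type E6, Milnor number mu = 6.

The Hessian of f at 0 is [[0, 0], [0, 0]] with rank 0, so corank 2. A Groebner basis of the Jacobian ideal J(f) in C{p,q} is {q^3, p^2}; counting standard monomials gives mu = 6. Corank 2; j^3 = p^3 is a perfect cube, so E-series; the 4-jet and mu = 6 give E_6.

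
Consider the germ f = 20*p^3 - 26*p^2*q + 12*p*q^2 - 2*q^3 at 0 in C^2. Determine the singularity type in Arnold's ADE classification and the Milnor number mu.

Type D_{4}, Milnor number mu = 4.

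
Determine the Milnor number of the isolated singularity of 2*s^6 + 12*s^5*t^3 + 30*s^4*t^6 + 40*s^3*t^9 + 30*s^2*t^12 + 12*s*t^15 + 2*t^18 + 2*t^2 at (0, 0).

5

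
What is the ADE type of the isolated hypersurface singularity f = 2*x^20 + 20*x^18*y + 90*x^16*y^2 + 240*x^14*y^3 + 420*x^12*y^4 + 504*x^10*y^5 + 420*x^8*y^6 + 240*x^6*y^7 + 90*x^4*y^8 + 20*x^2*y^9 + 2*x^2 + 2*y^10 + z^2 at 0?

A_9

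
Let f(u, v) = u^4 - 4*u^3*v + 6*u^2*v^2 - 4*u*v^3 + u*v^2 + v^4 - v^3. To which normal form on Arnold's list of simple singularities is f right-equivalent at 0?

D_{5}

The Hessian of f at 0 is [[0, 0], [0, 0]] with rank 0, so corank 2. A Groebner basis of the Jacobian ideal J(f) in C{u,v} is {u^3 + v^2/4, v^3, u*v - v^2}; counting standard monomials gives mu = 5. Corank 2; j^3 = v^2*(u - v) has shape L^2 M (L != M), so D-series; mu = 5 gives D_5.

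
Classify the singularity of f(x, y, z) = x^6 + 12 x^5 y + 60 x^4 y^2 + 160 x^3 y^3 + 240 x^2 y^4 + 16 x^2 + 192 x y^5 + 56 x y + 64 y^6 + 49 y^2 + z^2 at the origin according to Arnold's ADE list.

A5

The Hessian of f at 0 has rank 2. Corank 1: A-series; mu = 5 gives A_5.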